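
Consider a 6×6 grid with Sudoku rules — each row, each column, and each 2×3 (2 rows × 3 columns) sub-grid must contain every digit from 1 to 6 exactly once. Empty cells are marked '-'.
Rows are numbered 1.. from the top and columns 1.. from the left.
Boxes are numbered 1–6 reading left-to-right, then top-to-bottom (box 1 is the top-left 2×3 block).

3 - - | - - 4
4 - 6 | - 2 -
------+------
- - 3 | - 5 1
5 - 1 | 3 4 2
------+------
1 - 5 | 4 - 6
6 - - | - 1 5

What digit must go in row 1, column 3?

Row 1 already contains {3, 4}.
Column 3 already contains {1, 3, 5, 6}.
Its 2×3 block (box 1) already contains {3, 4, 6}.
The only value from 1–6 not eliminated is 2, so row 1, column 3 = 2.

2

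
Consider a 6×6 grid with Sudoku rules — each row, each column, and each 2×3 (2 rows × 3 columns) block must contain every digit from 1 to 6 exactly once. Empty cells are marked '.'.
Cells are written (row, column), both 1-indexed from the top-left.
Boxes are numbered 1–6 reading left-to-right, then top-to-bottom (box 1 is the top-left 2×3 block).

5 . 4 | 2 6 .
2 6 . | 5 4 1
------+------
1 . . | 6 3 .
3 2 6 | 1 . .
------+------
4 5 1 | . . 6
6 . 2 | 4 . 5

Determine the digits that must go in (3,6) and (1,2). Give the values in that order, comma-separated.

For (3,6):
  Consider where 2 can go in box 4.
  (4,5) is out (row 4 already has a 2).
  (4,6) is out (row 4 already has a 2).
  So the only cell in box 4 that can hold 2 is (3,6).
  So (3,6) = 2.
For (1,2):
  Consider where 1 can go in row 1.
  (1,6) is out (column 6 already has a 1).
  So the only cell in row 1 that can hold 1 is (1,2).
  So (1,2) = 1.

2,1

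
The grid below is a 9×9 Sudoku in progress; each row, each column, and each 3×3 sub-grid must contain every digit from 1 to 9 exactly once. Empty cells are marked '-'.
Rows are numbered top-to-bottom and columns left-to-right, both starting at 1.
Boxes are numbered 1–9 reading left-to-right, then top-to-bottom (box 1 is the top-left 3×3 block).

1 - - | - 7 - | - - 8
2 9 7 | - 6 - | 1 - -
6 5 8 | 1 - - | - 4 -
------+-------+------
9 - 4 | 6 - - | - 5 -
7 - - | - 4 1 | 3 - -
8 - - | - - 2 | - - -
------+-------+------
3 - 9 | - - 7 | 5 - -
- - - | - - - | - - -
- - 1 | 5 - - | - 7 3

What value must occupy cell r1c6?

5

Cell r1c6 itself could take any of {3, 4, 5, 9} by direct elimination.
Consider where 5 can go in row 1.
r1c2 is out (column 2 already has a 5).
r1c3 is out (box 1 already has a 5).
r1c4 is out (column 4 already has a 5).
r1c7 is out (column 7 already has a 5).
r1c8 is out (column 8 already has a 5).
So the only cell in row 1 that can hold 5 is r1c6.
Therefore r1c6 = 5.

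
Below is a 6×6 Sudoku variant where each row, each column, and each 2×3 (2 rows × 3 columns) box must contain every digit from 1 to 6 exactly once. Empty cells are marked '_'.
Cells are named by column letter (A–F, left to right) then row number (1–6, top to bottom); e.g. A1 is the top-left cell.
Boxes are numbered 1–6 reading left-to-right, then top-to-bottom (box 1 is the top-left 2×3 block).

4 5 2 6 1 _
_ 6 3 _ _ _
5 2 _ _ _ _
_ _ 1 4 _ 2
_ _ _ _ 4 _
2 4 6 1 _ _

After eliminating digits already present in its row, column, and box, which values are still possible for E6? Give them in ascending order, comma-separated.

3,5

Row 6 already contains {1, 2, 4, 6}.
Column E already contains {1, 4}.
Its 2×3 block (box 6) already contains {1, 4}.
Removing those from 1–6 leaves {3, 5} as the candidates for E6.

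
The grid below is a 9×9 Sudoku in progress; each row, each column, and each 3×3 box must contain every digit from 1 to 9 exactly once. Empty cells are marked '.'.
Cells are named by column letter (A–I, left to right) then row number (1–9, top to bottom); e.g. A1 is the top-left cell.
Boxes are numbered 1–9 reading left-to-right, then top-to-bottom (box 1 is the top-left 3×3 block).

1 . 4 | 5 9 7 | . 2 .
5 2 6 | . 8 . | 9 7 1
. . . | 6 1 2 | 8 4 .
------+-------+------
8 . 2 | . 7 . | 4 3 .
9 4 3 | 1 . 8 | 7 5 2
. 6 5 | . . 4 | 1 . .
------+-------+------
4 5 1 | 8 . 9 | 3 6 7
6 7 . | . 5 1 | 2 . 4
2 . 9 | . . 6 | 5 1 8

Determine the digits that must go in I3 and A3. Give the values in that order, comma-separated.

For I3:
  Consider where 5 can go in box 3.
  G1 is out (row 1 already has a 5).
  I1 is out (row 1 already has a 5).
  So the only cell in box 3 that can hold 5 is I3.
  So I3 = 5.
For A3:
  Consider where 3 can go in column A.
  A6 is out (box 4 already has a 3).
  So the only cell in column A that can hold 3 is A3.
  So A3 = 3.

5,3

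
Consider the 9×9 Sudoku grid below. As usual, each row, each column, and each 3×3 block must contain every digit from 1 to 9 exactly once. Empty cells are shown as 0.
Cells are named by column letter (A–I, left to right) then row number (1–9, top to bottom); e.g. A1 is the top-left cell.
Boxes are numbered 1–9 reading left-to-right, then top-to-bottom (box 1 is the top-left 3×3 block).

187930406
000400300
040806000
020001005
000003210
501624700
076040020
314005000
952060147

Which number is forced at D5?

Cell D5 itself could take any of {5, 7} by direct elimination.
Consider where 5 can go in column D.
D4 is out (row 4 already has a 5).
D7 is out (box 8 already has a 5).
D8 is out (row 8 already has a 5).
D9 is out (row 9 already has a 5).
So the only cell in column D that can hold 5 is D5.
Therefore D5 = 5.

5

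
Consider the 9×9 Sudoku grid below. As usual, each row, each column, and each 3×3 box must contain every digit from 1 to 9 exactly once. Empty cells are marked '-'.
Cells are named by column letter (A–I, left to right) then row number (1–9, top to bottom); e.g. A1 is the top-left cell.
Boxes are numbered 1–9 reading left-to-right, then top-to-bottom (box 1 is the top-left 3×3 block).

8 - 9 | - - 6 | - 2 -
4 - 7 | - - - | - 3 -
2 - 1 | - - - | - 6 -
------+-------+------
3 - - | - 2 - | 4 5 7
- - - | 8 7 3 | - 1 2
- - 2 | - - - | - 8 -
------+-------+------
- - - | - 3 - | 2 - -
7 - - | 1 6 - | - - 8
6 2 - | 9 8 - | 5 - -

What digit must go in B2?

Cell B2 itself could take any of {5, 6} by direct elimination.
Consider where 6 can go in box 1.
B1 is out (row 1 already has a 6).
B3 is out (row 3 already has a 6).
So the only cell in box 1 that can hold 6 is B2.
Therefore B2 = 6.

6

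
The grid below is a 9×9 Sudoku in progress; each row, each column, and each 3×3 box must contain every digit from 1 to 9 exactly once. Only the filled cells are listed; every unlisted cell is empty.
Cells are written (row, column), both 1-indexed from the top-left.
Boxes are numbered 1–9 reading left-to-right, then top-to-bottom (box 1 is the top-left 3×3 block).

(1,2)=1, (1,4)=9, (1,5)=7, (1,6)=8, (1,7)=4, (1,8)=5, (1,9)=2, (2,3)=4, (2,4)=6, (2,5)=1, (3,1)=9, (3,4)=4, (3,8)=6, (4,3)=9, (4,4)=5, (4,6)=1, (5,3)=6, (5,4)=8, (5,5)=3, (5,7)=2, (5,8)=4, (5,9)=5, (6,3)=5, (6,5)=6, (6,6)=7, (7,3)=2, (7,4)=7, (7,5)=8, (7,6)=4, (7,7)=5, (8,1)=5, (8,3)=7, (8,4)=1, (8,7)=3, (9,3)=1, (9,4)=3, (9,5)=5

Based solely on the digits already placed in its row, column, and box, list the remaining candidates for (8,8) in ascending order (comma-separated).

2,8,9

Row 8 already contains {1, 3, 5, 7}.
Column 8 already contains {4, 5, 6}.
Its 3×3 block (box 9) already contains {3, 5}.
Removing those from 1–9 leaves {2, 8, 9} as the candidates for (8,8).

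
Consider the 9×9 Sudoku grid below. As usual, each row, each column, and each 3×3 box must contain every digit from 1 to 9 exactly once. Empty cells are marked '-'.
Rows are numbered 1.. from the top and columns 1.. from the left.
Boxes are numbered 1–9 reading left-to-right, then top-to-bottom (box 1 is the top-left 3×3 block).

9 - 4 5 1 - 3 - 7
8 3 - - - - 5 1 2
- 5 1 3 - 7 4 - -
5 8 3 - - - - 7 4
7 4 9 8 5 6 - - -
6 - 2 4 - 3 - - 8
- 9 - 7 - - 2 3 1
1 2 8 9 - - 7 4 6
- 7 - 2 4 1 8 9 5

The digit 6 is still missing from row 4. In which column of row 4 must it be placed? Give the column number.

7

Consider where 6 can go in row 4.
row 4, column 4 is out (box 5 already has a 6).
row 4, column 5 is out (box 5 already has a 6).
row 4, column 6 is out (column 6 already has a 6).
So the only cell in row 4 that can hold 6 is row 4, column 7.
That is column 7.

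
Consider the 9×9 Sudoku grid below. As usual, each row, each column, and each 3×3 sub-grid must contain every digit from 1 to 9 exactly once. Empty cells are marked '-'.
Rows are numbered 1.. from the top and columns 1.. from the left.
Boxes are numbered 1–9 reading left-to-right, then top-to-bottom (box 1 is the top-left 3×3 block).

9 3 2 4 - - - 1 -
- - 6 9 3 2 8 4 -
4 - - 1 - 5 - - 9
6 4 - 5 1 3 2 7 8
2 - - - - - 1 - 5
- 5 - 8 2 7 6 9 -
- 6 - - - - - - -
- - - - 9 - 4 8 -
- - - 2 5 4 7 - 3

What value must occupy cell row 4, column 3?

Row 4 already contains {1, 2, 3, 4, 5, 6, 7, 8}.
Column 3 already contains {2, 6}.
Its 3×3 block (box 4) already contains {2, 4, 5, 6}.
The only value from 1–9 not eliminated is 9, so row 4, column 3 = 9.

9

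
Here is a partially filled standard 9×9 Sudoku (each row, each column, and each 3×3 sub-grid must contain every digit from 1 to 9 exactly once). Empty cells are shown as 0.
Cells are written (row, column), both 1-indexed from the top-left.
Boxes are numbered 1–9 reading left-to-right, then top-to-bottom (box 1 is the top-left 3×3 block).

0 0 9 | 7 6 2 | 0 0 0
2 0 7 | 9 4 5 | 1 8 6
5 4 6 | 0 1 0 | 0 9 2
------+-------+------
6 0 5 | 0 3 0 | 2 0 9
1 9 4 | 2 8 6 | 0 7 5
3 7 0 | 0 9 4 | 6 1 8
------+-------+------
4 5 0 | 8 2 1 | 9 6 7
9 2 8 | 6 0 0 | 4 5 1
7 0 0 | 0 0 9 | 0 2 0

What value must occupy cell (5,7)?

Row 5 already contains {1, 2, 4, 5, 6, 7, 8, 9}.
Column 7 already contains {1, 2, 4, 6, 9}.
Its 3×3 block (box 6) already contains {1, 2, 5, 6, 7, 8, 9}.
The only value from 1–9 not eliminated is 3, so (5,7) = 3.

3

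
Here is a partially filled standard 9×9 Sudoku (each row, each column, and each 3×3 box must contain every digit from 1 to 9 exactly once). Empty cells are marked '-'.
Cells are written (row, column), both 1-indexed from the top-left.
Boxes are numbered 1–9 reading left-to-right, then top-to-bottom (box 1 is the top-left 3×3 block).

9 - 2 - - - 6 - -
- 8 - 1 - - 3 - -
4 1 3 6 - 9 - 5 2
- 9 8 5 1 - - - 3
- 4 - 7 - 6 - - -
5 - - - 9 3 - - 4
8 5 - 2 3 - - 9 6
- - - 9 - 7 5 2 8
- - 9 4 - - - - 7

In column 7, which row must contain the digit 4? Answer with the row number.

Consider where 4 can go in column 7.
(3,7) is out (row 3 already has a 4).
(4,7) is out (box 6 already has a 4).
(5,7) is out (row 5 already has a 4).
(6,7) is out (row 6 already has a 4).
(9,7) is out (row 9 already has a 4).
So the only cell in column 7 that can hold 4 is (7,7).
That is row 7.

7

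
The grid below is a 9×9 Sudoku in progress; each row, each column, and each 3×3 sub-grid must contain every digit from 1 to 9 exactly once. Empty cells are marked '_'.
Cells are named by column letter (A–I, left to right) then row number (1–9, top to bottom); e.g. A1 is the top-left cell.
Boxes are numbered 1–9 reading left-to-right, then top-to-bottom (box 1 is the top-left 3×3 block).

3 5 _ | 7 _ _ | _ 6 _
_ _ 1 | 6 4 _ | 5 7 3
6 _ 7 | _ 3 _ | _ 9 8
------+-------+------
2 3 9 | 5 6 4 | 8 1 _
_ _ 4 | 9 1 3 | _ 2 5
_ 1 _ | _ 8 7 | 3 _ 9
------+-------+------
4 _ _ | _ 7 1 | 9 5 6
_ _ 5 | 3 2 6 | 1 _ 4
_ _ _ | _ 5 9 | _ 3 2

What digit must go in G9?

7

Row 9 already contains {2, 3, 5, 9}.
Column G already contains {1, 3, 5, 8, 9}.
Its 3×3 block (box 9) already contains {1, 2, 3, 4, 5, 6, 9}.
The only value from 1–9 not eliminated is 7, so G9 = 7.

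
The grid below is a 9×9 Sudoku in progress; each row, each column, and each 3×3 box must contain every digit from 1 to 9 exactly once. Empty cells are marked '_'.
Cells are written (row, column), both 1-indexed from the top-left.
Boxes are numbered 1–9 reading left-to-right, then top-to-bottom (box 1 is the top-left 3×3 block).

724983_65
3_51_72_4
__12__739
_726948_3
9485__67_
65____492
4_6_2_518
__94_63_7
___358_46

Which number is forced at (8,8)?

Row 8 already contains {3, 4, 6, 7, 9}.
Column 8 already contains {1, 3, 4, 6, 7, 9}.
Its 3×3 block (box 9) already contains {1, 3, 4, 5, 6, 7, 8}.
The only value from 1–9 not eliminated is 2, so (8,8) = 2.

2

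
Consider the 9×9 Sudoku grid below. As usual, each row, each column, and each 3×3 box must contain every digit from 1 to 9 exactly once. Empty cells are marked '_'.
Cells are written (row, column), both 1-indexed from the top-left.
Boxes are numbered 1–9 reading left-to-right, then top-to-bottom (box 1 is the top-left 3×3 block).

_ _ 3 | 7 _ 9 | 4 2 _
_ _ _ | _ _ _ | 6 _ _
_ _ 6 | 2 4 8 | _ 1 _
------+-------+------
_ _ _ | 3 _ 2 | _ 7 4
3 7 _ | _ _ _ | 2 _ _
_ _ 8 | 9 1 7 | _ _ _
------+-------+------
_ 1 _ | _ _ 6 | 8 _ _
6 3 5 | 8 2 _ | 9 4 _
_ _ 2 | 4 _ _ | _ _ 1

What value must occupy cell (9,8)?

6

Cell (9,8) itself could take any of {3, 5, 6} by direct elimination.
Consider where 6 can go in box 9.
(7,8) is out (row 7 already has a 6).
(7,9) is out (row 7 already has a 6).
(8,9) is out (row 8 already has a 6).
(9,7) is out (column 7 already has a 6).
So the only cell in box 9 that can hold 6 is (9,8).
Therefore (9,8) = 6.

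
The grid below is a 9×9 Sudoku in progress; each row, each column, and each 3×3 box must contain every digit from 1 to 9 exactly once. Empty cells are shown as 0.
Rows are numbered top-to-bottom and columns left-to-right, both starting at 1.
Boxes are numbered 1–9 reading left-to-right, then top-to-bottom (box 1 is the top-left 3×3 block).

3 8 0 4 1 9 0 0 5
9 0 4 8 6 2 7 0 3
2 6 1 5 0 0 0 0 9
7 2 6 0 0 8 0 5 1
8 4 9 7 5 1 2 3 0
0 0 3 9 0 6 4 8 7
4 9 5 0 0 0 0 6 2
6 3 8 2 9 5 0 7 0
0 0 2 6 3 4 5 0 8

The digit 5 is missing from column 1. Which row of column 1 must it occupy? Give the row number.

Consider where 5 can go in column 1.
r9c1 is out (row 9 already has a 5).
So the only cell in column 1 that can hold 5 is r6c1.
That is row 6.

6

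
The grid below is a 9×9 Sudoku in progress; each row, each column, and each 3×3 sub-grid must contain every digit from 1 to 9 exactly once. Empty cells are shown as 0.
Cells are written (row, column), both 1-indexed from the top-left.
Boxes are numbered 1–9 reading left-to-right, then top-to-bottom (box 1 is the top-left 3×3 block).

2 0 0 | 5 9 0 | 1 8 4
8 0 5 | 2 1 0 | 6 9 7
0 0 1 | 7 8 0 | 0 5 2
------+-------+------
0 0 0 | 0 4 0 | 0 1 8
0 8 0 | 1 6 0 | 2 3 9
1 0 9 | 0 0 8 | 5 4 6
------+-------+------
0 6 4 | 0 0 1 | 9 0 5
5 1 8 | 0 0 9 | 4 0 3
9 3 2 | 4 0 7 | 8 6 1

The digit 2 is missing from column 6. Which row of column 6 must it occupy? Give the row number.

Consider where 2 can go in column 6.
(1,6) is out (row 1 already has a 2).
(2,6) is out (row 2 already has a 2).
(3,6) is out (row 3 already has a 2).
(5,6) is out (row 5 already has a 2).
So the only cell in column 6 that can hold 2 is (4,6).
That is row 4.

4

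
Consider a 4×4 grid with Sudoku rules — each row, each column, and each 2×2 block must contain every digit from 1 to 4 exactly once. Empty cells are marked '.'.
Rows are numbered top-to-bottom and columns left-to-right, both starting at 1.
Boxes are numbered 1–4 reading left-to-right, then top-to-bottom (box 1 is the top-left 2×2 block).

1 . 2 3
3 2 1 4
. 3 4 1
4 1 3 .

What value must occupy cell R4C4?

Row 4 already contains {1, 3, 4}.
Column 4 already contains {1, 3, 4}.
Its 2×2 block (box 4) already contains {1, 3, 4}.
The only value from 1–4 not eliminated is 2, so R4C4 = 2.

2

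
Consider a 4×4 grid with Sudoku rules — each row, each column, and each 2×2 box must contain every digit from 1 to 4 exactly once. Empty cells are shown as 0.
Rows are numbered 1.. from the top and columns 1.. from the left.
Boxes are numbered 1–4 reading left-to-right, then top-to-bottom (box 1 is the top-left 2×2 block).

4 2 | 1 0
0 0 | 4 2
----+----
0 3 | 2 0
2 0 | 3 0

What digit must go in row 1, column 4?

3

Row 1 already contains {1, 2, 4}.
Column 4 already contains {2}.
Its 2×2 block (box 2) already contains {1, 2, 4}.
The only value from 1–4 not eliminated is 3, so row 1, column 4 = 3.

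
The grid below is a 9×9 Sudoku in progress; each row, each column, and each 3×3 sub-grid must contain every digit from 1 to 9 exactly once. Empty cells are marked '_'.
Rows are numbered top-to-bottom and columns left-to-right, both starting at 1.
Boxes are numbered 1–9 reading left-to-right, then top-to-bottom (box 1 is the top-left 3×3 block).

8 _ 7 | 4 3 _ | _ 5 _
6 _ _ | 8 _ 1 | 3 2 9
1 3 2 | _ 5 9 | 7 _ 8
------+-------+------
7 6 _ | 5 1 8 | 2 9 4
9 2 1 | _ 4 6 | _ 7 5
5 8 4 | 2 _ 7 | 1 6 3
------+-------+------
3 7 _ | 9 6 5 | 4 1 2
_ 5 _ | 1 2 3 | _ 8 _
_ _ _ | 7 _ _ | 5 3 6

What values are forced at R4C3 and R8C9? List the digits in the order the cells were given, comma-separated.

3,7

For R4C3:
  Row 4 already contains {1, 2, 4, 5, 6, 7, 8, 9}.
  Column 3 already contains {1, 2, 4, 7}.
  Its 3×3 block (box 4) already contains {1, 2, 4, 5, 6, 7, 8, 9}.
  The only value from 1–9 not eliminated is 3, so R4C3 = 3.
For R8C9:
  Row 8 already contains {1, 2, 3, 5, 8}.
  Column 9 already contains {2, 3, 4, 5, 6, 8, 9}.
  Its 3×3 block (box 9) already contains {1, 2, 3, 4, 5, 6, 8}.
  The only value from 1–9 not eliminated is 7, so R8C9 = 7.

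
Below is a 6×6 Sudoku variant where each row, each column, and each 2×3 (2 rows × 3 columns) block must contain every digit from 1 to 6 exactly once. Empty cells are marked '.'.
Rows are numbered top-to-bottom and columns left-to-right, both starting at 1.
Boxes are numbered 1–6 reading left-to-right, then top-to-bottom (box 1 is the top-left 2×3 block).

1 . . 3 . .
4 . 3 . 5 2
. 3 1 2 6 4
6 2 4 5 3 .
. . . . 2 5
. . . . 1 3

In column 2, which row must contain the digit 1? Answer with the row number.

Consider where 1 can go in column 2.
r1c2 is out (row 1 already has a 1).
r2c2 is out (box 1 already has a 1).
r6c2 is out (row 6 already has a 1).
So the only cell in column 2 that can hold 1 is r5c2.
That is row 5.

5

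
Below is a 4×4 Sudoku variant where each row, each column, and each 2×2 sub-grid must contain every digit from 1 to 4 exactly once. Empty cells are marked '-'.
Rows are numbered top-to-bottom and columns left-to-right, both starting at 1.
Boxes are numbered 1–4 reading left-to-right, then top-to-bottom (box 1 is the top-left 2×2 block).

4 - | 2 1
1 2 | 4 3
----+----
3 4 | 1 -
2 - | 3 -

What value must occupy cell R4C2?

1

Row 4 already contains {2, 3}.
Column 2 already contains {2, 4}.
Its 2×2 block (box 3) already contains {2, 3, 4}.
The only value from 1–4 not eliminated is 1, so R4C2 = 1.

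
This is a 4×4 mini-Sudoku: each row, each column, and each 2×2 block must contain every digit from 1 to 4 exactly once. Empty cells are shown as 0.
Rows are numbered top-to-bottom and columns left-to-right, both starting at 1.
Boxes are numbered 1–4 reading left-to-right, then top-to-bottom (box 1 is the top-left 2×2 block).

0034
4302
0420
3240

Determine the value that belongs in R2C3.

1

Row 2 already contains {2, 3, 4}.
Column 3 already contains {2, 3, 4}.
Its 2×2 block (box 2) already contains {2, 3, 4}.
The only value from 1–4 not eliminated is 1, so R2C3 = 1.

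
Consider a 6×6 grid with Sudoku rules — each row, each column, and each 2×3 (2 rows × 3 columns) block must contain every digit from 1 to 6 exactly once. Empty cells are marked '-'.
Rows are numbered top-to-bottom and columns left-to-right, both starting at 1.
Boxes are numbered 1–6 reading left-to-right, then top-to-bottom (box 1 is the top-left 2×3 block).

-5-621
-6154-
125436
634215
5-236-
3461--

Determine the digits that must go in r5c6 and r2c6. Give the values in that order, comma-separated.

For r5c6:
  Row 5 already contains {2, 3, 5, 6}.
  Column 6 already contains {1, 5, 6}.
  Its 2×3 block (box 6) already contains {1, 3, 6}.
  The only value from 1–6 not eliminated is 4, so r5c6 = 4.
For r2c6:
  Row 2 already contains {1, 4, 5, 6}.
  Column 6 already contains {1, 5, 6}.
  Its 2×3 block (box 2) already contains {1, 2, 4, 5, 6}.
  The only value from 1–6 not eliminated is 3, so r2c6 = 3.

4,3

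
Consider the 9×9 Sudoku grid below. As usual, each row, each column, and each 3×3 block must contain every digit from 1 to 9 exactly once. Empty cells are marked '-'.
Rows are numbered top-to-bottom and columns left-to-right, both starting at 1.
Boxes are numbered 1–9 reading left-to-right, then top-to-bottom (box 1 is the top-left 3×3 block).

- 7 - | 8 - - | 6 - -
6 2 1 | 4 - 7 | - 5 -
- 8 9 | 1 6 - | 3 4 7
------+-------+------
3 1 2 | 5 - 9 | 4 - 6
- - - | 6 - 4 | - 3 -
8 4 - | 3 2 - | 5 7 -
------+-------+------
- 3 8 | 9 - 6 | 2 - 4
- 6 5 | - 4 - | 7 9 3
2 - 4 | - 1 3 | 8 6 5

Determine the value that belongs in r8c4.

2

Row 8 already contains {3, 4, 5, 6, 7, 9}.
Column 4 already contains {1, 3, 4, 5, 6, 8, 9}.
Its 3×3 block (box 8) already contains {1, 3, 4, 6, 9}.
The only value from 1–9 not eliminated is 2, so r8c4 = 2.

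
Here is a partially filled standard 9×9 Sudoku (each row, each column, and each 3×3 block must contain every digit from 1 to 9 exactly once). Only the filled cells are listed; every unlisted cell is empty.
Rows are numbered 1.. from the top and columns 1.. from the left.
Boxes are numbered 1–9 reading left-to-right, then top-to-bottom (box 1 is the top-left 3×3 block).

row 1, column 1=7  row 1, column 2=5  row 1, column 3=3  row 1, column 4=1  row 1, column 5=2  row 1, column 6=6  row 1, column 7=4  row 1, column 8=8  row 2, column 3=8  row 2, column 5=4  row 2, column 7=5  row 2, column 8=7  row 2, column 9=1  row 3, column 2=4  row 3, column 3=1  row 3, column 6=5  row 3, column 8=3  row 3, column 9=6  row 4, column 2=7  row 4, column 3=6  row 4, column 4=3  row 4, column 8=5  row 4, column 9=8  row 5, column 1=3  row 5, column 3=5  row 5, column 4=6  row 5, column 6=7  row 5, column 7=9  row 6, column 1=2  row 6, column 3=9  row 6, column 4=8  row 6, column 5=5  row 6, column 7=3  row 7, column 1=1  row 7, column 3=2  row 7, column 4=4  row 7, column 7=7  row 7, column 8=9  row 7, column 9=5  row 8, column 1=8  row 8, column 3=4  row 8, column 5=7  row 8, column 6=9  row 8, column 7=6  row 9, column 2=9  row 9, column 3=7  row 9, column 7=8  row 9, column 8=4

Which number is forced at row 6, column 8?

Cell row 6, column 8 itself could take any of {1, 6} by direct elimination.
Consider where 6 can go in box 6.
row 4, column 7 is out (row 4 already has a 6).
row 5, column 8 is out (row 5 already has a 6).
row 5, column 9 is out (row 5 already has a 6).
row 6, column 9 is out (column 9 already has a 6).
So the only cell in box 6 that can hold 6 is row 6, column 8.
Therefore row 6, column 8 = 6.

6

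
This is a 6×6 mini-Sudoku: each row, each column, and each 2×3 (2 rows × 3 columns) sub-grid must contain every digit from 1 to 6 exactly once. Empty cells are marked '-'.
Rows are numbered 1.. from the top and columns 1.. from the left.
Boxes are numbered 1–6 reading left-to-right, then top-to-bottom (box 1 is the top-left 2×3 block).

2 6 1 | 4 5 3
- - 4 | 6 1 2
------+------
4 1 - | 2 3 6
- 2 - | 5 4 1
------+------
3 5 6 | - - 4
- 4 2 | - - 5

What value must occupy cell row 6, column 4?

3

Cell row 6, column 4 itself could take any of {1, 3} by direct elimination.
Consider where 3 can go in row 6.
row 6, column 1 is out (column 1 already has a 3).
row 6, column 5 is out (column 5 already has a 3).
So the only cell in row 6 that can hold 3 is row 6, column 4.
Therefore row 6, column 4 = 3.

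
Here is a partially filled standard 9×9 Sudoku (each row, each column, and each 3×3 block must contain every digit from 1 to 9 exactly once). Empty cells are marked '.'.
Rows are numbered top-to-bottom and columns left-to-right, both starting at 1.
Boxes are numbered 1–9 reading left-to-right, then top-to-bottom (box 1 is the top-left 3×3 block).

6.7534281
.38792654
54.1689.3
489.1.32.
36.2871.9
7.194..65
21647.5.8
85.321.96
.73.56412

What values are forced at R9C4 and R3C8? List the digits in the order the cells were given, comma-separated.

For R9C4:
  Row 9 already contains {1, 2, 3, 4, 5, 6, 7}.
  Column 4 already contains {1, 2, 3, 4, 5, 7, 9}.
  Its 3×3 block (box 8) already contains {1, 2, 3, 4, 5, 6, 7}.
  The only value from 1–9 not eliminated is 8, so R9C4 = 8.
For R3C8:
  Row 3 already contains {1, 3, 4, 5, 6, 8, 9}.
  Column 8 already contains {1, 2, 5, 6, 8, 9}.
  Its 3×3 block (box 3) already contains {1, 2, 3, 4, 5, 6, 8, 9}.
  The only value from 1–9 not eliminated is 7, so R3C8 = 7.

8,7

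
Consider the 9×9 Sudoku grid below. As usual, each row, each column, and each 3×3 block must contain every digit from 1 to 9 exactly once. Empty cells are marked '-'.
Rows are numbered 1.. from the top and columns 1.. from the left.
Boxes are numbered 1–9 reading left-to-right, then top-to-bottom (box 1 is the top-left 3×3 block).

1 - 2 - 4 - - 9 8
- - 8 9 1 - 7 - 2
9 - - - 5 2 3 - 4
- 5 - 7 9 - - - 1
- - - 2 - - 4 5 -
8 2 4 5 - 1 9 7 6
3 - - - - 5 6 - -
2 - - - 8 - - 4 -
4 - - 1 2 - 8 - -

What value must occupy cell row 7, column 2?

Cell row 7, column 2 itself could take any of {1, 7, 8, 9} by direct elimination.
Consider where 8 can go in box 7.
row 7, column 3 is out (column 3 already has a 8).
row 8, column 2 is out (row 8 already has a 8).
row 8, column 3 is out (row 8 already has a 8).
row 9, column 2 is out (row 9 already has a 8).
row 9, column 3 is out (row 9 already has a 8).
So the only cell in box 7 that can hold 8 is row 7, column 2.
Therefore row 7, column 2 = 8.

8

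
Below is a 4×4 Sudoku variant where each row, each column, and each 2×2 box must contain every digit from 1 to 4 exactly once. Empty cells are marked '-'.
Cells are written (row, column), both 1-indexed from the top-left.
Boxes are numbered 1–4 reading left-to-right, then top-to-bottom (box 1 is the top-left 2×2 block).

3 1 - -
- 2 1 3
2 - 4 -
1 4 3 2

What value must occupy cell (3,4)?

Row 3 already contains {2, 4}.
Column 4 already contains {2, 3}.
Its 2×2 block (box 4) already contains {2, 3, 4}.
The only value from 1–4 not eliminated is 1, so (3,4) = 1.

1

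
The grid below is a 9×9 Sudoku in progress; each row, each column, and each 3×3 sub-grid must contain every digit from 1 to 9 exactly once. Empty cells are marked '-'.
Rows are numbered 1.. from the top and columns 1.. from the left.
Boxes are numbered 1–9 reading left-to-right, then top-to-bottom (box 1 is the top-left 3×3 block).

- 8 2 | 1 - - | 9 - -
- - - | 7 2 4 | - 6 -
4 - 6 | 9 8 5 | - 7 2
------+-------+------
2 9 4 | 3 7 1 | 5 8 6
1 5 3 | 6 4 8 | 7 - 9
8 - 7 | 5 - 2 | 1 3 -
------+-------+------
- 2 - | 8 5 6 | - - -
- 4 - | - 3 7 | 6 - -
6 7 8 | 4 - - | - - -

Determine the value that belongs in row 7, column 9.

Cell row 7, column 9 itself could take any of {1, 3, 4, 7} by direct elimination.
Consider where 7 can go in box 9.
row 7, column 7 is out (column 7 already has a 7). row 7, column 8 is out (column 8 already has a 7). row 8, column 8 is out (row 8 already has a 7). row 8, column 9 is out (row 8 already has a 7). The remaining empty cells in box 9 are similarly blocked.
So the only cell in box 9 that can hold 7 is row 7, column 9.
Therefore row 7, column 9 = 7.

7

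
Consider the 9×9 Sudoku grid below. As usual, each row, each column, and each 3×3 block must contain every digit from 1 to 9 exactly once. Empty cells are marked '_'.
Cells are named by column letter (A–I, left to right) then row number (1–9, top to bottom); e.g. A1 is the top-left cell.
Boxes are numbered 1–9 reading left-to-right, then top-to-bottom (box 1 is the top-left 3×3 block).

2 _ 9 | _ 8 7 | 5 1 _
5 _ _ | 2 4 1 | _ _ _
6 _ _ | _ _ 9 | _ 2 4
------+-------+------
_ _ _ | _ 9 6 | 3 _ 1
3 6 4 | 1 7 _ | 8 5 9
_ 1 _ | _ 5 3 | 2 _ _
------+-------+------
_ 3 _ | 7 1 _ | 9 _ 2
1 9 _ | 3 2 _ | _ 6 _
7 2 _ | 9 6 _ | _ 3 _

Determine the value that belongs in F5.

Row 5 already contains {1, 3, 4, 5, 6, 7, 8, 9}.
Column F already contains {1, 3, 6, 7, 9}.
Its 3×3 block (box 5) already contains {1, 3, 5, 6, 7, 9}.
The only value from 1–9 not eliminated is 2, so F5 = 2.

2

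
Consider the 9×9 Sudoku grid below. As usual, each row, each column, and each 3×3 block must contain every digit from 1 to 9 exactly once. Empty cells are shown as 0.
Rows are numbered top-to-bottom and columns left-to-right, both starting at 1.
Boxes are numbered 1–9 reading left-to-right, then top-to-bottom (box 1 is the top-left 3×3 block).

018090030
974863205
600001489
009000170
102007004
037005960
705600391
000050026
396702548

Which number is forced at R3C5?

Cell R3C5 itself could take any of {2, 7} by direct elimination.
Consider where 7 can go in row 3.
R3C2 is out (column 2 already has a 7).
R3C3 is out (column 3 already has a 7).
R3C4 is out (column 4 already has a 7).
So the only cell in row 3 that can hold 7 is R3C5.
Therefore R3C5 = 7.

7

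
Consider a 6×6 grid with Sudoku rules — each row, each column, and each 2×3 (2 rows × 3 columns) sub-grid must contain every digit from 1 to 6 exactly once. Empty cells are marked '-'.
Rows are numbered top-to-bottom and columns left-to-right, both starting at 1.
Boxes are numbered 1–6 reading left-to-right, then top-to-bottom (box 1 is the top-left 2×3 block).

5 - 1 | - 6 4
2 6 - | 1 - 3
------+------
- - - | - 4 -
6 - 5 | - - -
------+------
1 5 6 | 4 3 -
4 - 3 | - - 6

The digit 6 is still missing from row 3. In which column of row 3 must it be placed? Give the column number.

4

Consider where 6 can go in row 3.
R3C1 is out (column 1 already has a 6).
R3C2 is out (column 2 already has a 6).
R3C3 is out (column 3 already has a 6).
R3C6 is out (column 6 already has a 6).
So the only cell in row 3 that can hold 6 is R3C4.
That is column 4.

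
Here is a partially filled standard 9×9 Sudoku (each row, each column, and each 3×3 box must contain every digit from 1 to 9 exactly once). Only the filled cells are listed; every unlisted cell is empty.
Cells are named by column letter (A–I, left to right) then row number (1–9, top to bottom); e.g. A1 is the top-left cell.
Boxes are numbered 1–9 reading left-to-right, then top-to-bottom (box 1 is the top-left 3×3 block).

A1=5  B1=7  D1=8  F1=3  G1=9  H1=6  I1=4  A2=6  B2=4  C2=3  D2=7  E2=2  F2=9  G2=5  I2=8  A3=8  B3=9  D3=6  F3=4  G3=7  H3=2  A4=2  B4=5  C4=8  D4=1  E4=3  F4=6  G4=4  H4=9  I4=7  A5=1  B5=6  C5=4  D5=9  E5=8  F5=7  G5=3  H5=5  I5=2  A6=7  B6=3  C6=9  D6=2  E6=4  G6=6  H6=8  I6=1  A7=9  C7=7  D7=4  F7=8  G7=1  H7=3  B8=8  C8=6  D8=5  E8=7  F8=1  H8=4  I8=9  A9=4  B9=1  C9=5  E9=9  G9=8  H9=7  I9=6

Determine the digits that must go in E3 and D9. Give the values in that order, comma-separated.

5,3

For E3:
  Consider where 5 can go in row 3.
  C3 is out (column C already has a 5).
  I3 is out (box 3 already has a 5).
  So the only cell in row 3 that can hold 5 is E3.
  So E3 = 5.
For D9:
  Row 9 already contains {1, 4, 5, 6, 7, 8, 9}.
  Column D already contains {1, 2, 4, 5, 6, 7, 8, 9}.
  Its 3×3 block (box 8) already contains {1, 4, 5, 7, 8, 9}.
  The only value from 1–9 not eliminated is 3, so D9 = 3.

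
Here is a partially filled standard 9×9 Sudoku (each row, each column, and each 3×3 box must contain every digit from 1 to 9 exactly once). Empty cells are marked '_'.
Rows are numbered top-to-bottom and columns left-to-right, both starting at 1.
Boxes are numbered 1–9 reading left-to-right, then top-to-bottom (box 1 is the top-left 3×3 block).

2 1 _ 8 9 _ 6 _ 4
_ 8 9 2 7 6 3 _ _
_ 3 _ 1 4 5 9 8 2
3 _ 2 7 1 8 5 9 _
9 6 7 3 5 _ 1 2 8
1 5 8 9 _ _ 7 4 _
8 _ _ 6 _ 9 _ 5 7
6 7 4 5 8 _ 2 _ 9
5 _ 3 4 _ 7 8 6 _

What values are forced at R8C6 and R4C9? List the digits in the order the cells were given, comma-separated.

1,6

For R8C6:
  Consider where 1 can go in column 6.
  R1C6 is out (row 1 already has a 1).
  R5C6 is out (row 5 already has a 1).
  R6C6 is out (row 6 already has a 1).
  So the only cell in column 6 that can hold 1 is R8C6.
  So R8C6 = 1.
For R4C9:
  Row 4 already contains {1, 2, 3, 5, 7, 8, 9}.
  Column 9 already contains {2, 4, 7, 8, 9}.
  Its 3×3 block (box 6) already contains {1, 2, 4, 5, 7, 8, 9}.
  The only value from 1–9 not eliminated is 6, so R4C9 = 6.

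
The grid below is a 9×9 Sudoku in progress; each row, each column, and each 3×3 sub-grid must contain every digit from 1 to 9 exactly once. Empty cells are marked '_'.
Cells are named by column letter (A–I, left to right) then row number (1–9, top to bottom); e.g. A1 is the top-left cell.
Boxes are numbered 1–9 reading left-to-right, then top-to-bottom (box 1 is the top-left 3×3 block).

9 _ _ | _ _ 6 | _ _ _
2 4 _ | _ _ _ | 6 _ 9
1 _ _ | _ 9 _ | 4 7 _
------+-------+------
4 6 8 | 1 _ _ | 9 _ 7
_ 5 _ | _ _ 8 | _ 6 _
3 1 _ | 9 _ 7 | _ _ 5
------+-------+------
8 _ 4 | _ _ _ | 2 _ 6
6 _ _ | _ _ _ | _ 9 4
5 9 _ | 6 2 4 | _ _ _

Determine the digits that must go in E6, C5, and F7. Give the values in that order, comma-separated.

For E6:
  Consider where 6 can go in column E.
  E1 is out (row 1 already has a 6). E2 is out (row 2 already has a 6). E4 is out (row 4 already has a 6). E5 is out (row 5 already has a 6). The remaining empty cells in column E are similarly blocked.
  So the only cell in column E that can hold 6 is E6.
  So E6 = 6.
For C5:
  Consider where 9 can go in box 4.
  A5 is out (column A already has a 9).
  C6 is out (row 6 already has a 9).
  So the only cell in box 4 that can hold 9 is C5.
  So C5 = 9.
For F7:
  Consider where 9 can go in box 8.
  D7 is out (column D already has a 9).
  E7 is out (column E already has a 9).
  D8 is out (row 8 already has a 9).
  E8 is out (row 8 already has a 9).
  F8 is out (row 8 already has a 9).
  So the only cell in box 8 that can hold 9 is F7.
  So F7 = 9.

6,9,9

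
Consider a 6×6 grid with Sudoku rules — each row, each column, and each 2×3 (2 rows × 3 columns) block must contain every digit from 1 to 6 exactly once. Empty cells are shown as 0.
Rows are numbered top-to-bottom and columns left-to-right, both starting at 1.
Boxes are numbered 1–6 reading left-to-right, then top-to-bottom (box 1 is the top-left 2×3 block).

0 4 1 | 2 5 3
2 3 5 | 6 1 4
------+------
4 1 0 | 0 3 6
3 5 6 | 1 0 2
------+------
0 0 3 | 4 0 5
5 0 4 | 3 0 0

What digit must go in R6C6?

Row 6 already contains {3, 4, 5}.
Column 6 already contains {2, 3, 4, 5, 6}.
Its 2×3 block (box 6) already contains {3, 4, 5}.
The only value from 1–6 not eliminated is 1, so R6C6 = 1.

1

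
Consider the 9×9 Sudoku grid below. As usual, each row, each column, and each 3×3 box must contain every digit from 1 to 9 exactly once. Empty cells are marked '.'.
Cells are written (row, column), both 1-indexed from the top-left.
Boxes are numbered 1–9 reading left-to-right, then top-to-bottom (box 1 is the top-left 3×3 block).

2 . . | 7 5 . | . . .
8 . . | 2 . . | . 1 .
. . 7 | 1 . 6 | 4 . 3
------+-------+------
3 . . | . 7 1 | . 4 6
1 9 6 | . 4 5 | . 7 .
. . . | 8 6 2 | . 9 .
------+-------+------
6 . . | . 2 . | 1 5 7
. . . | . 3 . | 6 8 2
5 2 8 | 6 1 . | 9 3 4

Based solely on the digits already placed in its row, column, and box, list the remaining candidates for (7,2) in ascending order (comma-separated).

Row 7 already contains {1, 2, 5, 6, 7}.
Column 2 already contains {2, 9}.
Its 3×3 block (box 7) already contains {2, 5, 6, 8}.
Removing those from 1–9 leaves {3, 4} as the candidates for (7,2).

3,4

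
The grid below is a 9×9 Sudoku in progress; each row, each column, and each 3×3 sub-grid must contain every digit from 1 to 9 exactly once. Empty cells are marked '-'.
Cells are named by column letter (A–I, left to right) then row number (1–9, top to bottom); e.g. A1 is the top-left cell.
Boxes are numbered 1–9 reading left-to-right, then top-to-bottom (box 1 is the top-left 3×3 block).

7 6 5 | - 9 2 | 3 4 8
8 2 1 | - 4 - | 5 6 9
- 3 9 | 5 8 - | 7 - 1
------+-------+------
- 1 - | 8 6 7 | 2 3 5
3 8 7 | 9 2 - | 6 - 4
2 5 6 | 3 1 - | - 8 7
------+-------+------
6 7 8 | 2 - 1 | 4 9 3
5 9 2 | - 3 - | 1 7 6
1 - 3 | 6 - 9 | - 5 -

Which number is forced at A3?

4

Row 3 already contains {1, 3, 5, 7, 8, 9}.
Column A already contains {1, 2, 3, 5, 6, 7, 8}.
Its 3×3 block (box 1) already contains {1, 2, 3, 5, 6, 7, 8, 9}.
The only value from 1–9 not eliminated is 4, so A3 = 4.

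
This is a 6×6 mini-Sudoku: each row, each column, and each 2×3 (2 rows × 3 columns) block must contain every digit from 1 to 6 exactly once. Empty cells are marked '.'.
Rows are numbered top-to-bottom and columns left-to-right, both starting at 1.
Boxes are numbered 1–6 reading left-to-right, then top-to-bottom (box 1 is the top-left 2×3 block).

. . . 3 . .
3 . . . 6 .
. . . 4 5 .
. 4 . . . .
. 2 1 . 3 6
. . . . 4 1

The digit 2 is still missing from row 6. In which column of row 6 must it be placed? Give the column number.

4

Consider where 2 can go in row 6.
R6C1 is out (box 5 already has a 2).
R6C2 is out (column 2 already has a 2).
R6C3 is out (box 5 already has a 2).
So the only cell in row 6 that can hold 2 is R6C4.
That is column 4.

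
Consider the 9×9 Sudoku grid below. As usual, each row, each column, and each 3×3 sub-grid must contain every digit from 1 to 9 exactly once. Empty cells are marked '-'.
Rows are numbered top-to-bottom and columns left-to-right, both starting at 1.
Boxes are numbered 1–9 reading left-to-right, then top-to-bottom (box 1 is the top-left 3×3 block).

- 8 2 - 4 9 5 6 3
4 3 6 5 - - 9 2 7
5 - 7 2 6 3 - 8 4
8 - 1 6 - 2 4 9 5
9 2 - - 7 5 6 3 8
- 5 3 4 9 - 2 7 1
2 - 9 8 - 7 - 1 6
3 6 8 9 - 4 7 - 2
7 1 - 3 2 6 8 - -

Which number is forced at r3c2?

Row 3 already contains {2, 3, 4, 5, 6, 7, 8}.
Column 2 already contains {1, 2, 3, 5, 6, 8}.
Its 3×3 block (box 1) already contains {2, 3, 4, 5, 6, 7, 8}.
The only value from 1–9 not eliminated is 9, so r3c2 = 9.

9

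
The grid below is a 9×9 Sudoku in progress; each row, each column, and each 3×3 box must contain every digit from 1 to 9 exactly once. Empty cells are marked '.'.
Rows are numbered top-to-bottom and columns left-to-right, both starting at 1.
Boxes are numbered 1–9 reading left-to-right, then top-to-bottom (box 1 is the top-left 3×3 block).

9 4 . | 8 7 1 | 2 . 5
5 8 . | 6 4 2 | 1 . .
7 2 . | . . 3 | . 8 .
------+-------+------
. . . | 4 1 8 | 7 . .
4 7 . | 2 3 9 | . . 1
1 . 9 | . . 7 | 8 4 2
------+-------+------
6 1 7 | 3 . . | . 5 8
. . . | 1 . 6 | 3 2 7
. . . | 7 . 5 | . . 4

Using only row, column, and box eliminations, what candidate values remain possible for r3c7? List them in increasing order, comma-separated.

4,6,9

Row 3 already contains {2, 3, 7, 8}.
Column 7 already contains {1, 2, 3, 7, 8}.
Its 3×3 block (box 3) already contains {1, 2, 5, 8}.
Removing those from 1–9 leaves {4, 6, 9} as the candidates for r3c7.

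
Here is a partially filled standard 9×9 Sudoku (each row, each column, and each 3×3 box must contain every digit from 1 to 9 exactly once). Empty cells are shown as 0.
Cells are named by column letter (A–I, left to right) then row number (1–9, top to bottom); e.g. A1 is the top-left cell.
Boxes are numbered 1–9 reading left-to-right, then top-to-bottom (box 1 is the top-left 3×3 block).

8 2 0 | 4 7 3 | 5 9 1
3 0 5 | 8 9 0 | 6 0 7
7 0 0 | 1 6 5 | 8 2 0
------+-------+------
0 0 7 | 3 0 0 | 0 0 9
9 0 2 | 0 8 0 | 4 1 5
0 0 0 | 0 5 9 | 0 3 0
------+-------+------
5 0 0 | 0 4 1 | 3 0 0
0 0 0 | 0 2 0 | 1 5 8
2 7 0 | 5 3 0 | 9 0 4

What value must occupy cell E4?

Row 4 already contains {3, 7, 9}.
Column E already contains {2, 3, 4, 5, 6, 7, 8, 9}.
Its 3×3 block (box 5) already contains {3, 5, 8, 9}.
The only value from 1–9 not eliminated is 1, so E4 = 1.

1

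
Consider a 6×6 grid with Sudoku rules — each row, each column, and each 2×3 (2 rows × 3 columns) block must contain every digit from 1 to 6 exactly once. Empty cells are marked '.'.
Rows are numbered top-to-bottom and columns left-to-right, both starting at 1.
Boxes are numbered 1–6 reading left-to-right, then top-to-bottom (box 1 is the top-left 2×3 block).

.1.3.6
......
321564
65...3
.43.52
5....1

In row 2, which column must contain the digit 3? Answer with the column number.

2

Consider where 3 can go in row 2.
R2C1 is out (column 1 already has a 3).
R2C3 is out (column 3 already has a 3).
R2C4 is out (column 4 already has a 3).
R2C5 is out (box 2 already has a 3).
R2C6 is out (column 6 already has a 3).
So the only cell in row 2 that can hold 3 is R2C2.
That is column 2.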